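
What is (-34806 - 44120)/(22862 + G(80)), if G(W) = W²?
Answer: -39463/14631 ≈ -2.6972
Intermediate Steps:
(-34806 - 44120)/(22862 + G(80)) = (-34806 - 44120)/(22862 + 80²) = -78926/(22862 + 6400) = -78926/29262 = -78926*1/29262 = -39463/14631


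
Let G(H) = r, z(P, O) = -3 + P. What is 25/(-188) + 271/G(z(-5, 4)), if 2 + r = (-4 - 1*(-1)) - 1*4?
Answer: -51173/1692 ≈ -30.244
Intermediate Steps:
r = -9 (r = -2 + ((-4 - 1*(-1)) - 1*4) = -2 + ((-4 + 1) - 4) = -2 + (-3 - 4) = -2 - 7 = -9)
G(H) = -9
25/(-188) + 271/G(z(-5, 4)) = 25/(-188) + 271/(-9) = 25*(-1/188) + 271*(-⅑) = -25/188 - 271/9 = -51173/1692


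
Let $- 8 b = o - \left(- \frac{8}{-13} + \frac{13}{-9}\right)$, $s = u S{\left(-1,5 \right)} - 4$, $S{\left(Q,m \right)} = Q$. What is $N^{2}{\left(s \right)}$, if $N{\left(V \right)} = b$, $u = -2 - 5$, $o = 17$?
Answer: $\frac{1087849}{219024} \approx 4.9668$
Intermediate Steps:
$u = -7$ ($u = -2 - 5 = -7$)
$s = 3$ ($s = \left(-7\right) \left(-1\right) - 4 = 7 - 4 = 3$)
$b = - \frac{1043}{468}$ ($b = - \frac{17 - \left(- \frac{8}{-13} + \frac{13}{-9}\right)}{8} = - \frac{17 - \left(\left(-8\right) \left(- \frac{1}{13}\right) + 13 \left(- \frac{1}{9}\right)\right)}{8} = - \frac{17 - \left(\frac{8}{13} - \frac{13}{9}\right)}{8} = - \frac{17 - - \frac{97}{117}}{8} = - \frac{17 + \frac{97}{117}}{8} = \left(- \frac{1}{8}\right) \frac{2086}{117} = - \frac{1043}{468} \approx -2.2286$)
$N{\left(V \right)} = - \frac{1043}{468}$
$N^{2}{\left(s \right)} = \left(- \frac{1043}{468}\right)^{2} = \frac{1087849}{219024}$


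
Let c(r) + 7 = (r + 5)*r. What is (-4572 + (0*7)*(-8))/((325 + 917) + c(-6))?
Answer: -4572/1241 ≈ -3.6841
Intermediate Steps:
c(r) = -7 + r*(5 + r) (c(r) = -7 + (r + 5)*r = -7 + (5 + r)*r = -7 + r*(5 + r))
(-4572 + (0*7)*(-8))/((325 + 917) + c(-6)) = (-4572 + (0*7)*(-8))/((325 + 917) + (-7 + (-6)**2 + 5*(-6))) = (-4572 + 0*(-8))/(1242 + (-7 + 36 - 30)) = (-4572 + 0)/(1242 - 1) = -4572/1241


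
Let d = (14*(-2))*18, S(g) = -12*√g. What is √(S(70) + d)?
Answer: 2*√(-126 - 3*√70) ≈ 24.585*I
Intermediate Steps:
d = -504 (d = -28*18 = -504)
√(S(70) + d) = √(-12*√70 - 504) = √(-504 - 12*√70)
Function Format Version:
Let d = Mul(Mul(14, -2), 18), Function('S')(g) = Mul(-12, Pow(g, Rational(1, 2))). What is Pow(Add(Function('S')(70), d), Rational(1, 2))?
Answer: Mul(2, Pow(Add(-126, Mul(-3, Pow(70, Rational(1, 2)))), Rational(1, 2))) ≈ Mul(24.585, I)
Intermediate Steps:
d = -504 (d = Mul(-28, 18) = -504)
Pow(Add(Function('S')(70), d), Rational(1, 2)) = Pow(Add(Mul(-12, Pow(70, Rational(1, 2))), -504), Rational(1, 2)) = Pow(Add(-504, Mul(-12, Pow(70, Rational(1, 2)))), Rational(1, 2))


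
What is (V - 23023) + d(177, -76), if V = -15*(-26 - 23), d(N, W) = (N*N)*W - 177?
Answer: -2403469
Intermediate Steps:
d(N, W) = -177 + W*N² (d(N, W) = N²*W - 177 = W*N² - 177 = -177 + W*N²)
V = 735 (V = -15*(-49) = 735)
(V - 23023) + d(177, -76) = (735 - 23023) + (-177 - 76*177²) = -22288 + (-177 - 76*31329) = -22288 + (-177 - 2381004) = -22288 - 2381181 = -2403469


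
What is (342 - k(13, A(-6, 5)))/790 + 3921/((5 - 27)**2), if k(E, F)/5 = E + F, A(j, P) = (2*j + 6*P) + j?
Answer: 1601309/191180 ≈ 8.3759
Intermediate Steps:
A(j, P) = 3*j + 6*P
k(E, F) = 5*E + 5*F (k(E, F) = 5*(E + F) = 5*E + 5*F)
(342 - k(13, A(-6, 5)))/790 + 3921/((5 - 27)**2) = (342 - (5*13 + 5*(3*(-6) + 6*5)))/790 + 3921/((5 - 27)**2) = (342 - (65 + 5*(-18 + 30)))*(1/790) + 3921/((-22)**2) = (342 - (65 + 5*12))*(1/790) + 3921/484 = (342 - (65 + 60))*(1/790) + 3921*(1/484) = (342 - 1*125)*(1/790) + 3921/484 = (342 - 125)*(1/790) + 3921/484 = 217*(1/790) + 3921/484 = 217/790 + 3921/484 = 1601309/191180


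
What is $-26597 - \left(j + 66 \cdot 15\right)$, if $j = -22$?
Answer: $-27565$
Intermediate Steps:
$-26597 - \left(j + 66 \cdot 15\right) = -26597 - \left(-22 + 66 \cdot 15\right) = -26597 - \left(-22 + 990\right) = -26597 - 968 = -27565$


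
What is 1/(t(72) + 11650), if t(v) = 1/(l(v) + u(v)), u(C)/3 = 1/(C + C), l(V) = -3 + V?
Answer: 3313/38596498 ≈ 8.5837e-5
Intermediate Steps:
u(C) = 3/(2*C) (u(C) = 3/(C + C) = 3/((2*C)) = 3*(1/(2*C)) = 3/(2*C))
t(v) = 1/(-3 + v + 3/(2*v)) (t(v) = 1/((-3 + v) + 3/(2*v)) = 1/(-3 + v + 3/(2*v)))
1/(t(72) + 11650) = 1/(2*72/(3 + 2*72*(-3 + 72)) + 11650) = 1/(2*72/(3 + 2*72*69) + 11650) = 1/(2*72/(3 + 9936) + 11650) = 1/(2*72/9939 + 11650) = 1/(2*72*(1/9939) + 11650) = 1/(48/3313 + 11650) = 1/(38596498/3313) = 3313/38596498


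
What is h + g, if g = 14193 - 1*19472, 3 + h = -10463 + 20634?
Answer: 4889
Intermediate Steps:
h = 10168 (h = -3 + (-10463 + 20634) = -3 + 10171 = 10168)
g = -5279 (g = 14193 - 19472 = -5279)
h + g = 10168 - 5279 = 4889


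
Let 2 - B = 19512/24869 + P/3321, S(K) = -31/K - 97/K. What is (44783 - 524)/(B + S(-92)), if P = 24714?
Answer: -9341446301577/1020495088 ≈ -9153.8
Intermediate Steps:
S(K) = -128/K
B = -57136880/9176661 (B = 2 - (19512/24869 + 24714/3321) = 2 - (19512*(1/24869) + 24714*(1/3321)) = 2 - (19512/24869 + 2746/369) = 2 - 1*75490202/9176661 = 2 - 75490202/9176661 = -57136880/9176661 ≈ -6.2263)
(44783 - 524)/(B + S(-92)) = (44783 - 524)/(-57136880/9176661 - 128/(-92)) = 44259/(-57136880/9176661 - 128*(-1/92)) = 44259/(-57136880/9176661 + 32/23) = 44259/(-1020495088/211063203) = 44259*(-211063203/1020495088) = -9341446301577/1020495088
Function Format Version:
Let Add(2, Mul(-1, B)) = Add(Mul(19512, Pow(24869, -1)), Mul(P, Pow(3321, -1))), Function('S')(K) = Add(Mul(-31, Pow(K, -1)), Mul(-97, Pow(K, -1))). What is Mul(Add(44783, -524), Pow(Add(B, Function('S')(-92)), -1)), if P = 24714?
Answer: Rational(-9341446301577, 1020495088) ≈ -9153.8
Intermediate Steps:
Function('S')(K) = Mul(-128, Pow(K, -1))
B = Rational(-57136880, 9176661) (B = Add(2, Mul(-1, Add(Mul(19512, Pow(24869, -1)), Mul(24714, Pow(3321, -1))))) = Add(2, Mul(-1, Add(Mul(19512, Rational(1, 24869)), Mul(24714, Rational(1, 3321))))) = Add(2, Mul(-1, Add(Rational(19512, 24869), Rational(2746, 369)))) = Add(2, Mul(-1, Rational(75490202, 9176661))) = Add(2, Rational(-75490202, 9176661)) = Rational(-57136880, 9176661) ≈ -6.2263)
Mul(Add(44783, -524), Pow(Add(B, Function('S')(-92)), -1)) = Mul(Add(44783, -524), Pow(Add(Rational(-57136880, 9176661), Mul(-128, Pow(-92, -1))), -1)) = Mul(44259, Pow(Add(Rational(-57136880, 9176661), Mul(-128, Rational(-1, 92))), -1)) = Mul(44259, Pow(Add(Rational(-57136880, 9176661), Rational(32, 23)), -1)) = Mul(44259, Pow(Rational(-1020495088, 211063203), -1)) = Mul(44259, Rational(-211063203, 1020495088)) = Rational(-9341446301577, 1020495088)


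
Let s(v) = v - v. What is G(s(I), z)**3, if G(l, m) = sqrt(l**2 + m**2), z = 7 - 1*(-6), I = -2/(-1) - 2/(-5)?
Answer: 2197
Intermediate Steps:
I = 12/5 (I = -2*(-1) - 2*(-1/5) = 2 + 2/5 = 12/5 ≈ 2.4000)
z = 13 (z = 7 + 6 = 13)
s(v) = 0
G(s(I), z)**3 = (sqrt(0**2 + 13**2))**3 = (sqrt(0 + 169))**3 = (sqrt(169))**3 = 13**3 = 2197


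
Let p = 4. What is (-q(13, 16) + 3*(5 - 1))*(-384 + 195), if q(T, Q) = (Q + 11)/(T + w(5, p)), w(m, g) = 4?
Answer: -33453/17 ≈ -1967.8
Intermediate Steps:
q(T, Q) = (11 + Q)/(4 + T) (q(T, Q) = (Q + 11)/(T + 4) = (11 + Q)/(4 + T))
(-q(13, 16) + 3*(5 - 1))*(-384 + 195) = (-(11 + 16)/(4 + 13) + 3*(5 - 1))*(-384 + 195) = (-27/17 + 3*4)*(-189) = (-27/17 + 12)*(-189) = (177/17)*(-189) = -33453/17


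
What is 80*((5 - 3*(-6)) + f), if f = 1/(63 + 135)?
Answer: 182200/99 ≈ 1840.4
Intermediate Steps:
f = 1/198 ≈ 0.0050505
80*((5 - 3*(-6)) + f) = 80*((5 - 3*(-6)) + 1/198) = 80*((5 + 18) + 1/198) = 80*(23 + 1/198) = 80*(4555/198) = 182200/99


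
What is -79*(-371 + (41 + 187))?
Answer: 11297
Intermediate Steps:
-79*(-371 + (41 + 187)) = -79*(-371 + 228) = -79*(-143) = 11297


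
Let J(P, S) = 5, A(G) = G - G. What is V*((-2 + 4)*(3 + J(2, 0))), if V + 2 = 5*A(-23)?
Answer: -32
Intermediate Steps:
A(G) = 0
V = -2 (V = -2 + 5*0 = -2 + 0 = -2)
V*((-2 + 4)*(3 + J(2, 0))) = -2*(-2 + 4)*(3 + 5) = -4*8 = -2*16 = -32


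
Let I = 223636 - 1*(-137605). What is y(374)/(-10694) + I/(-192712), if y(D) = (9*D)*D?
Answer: -123232582331/1030431064 ≈ -119.59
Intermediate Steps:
I = 361241 (I = 223636 + 137605 = 361241)
y(D) = 9*D²
y(374)/(-10694) + I/(-192712) = (9*374²)/(-10694) + 361241/(-192712) = (9*139876)*(-1/10694) + 361241*(-1/192712) = 1258884*(-1/10694) - 361241/192712 = -629442/5347 - 361241/192712 = -123232582331/1030431064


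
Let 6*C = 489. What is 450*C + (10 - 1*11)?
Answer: 36674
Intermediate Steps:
C = 163/2 (C = (1/6)*489 = 163/2 ≈ 81.500)
450*C + (10 - 1*11) = 450*(163/2) + (10 - 1*11) = 36675 + (10 - 11) = 36675 - 1 = 36674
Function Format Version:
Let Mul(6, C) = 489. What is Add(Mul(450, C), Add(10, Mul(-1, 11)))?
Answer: 36674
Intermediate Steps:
C = Rational(163, 2) (C = Mul(Rational(1, 6), 489) = Rational(163, 2) ≈ 81.500)
Add(Mul(450, C), Add(10, Mul(-1, 11))) = Add(Mul(450, Rational(163, 2)), Add(10, Mul(-1, 11))) = Add(36675, Add(10, -11)) = Add(36675, -1) = 36674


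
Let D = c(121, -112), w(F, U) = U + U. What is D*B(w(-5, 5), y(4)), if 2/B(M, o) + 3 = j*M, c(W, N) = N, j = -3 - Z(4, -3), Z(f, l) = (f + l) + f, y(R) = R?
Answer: 224/83 ≈ 2.6988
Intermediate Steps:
Z(f, l) = l + 2*f
w(F, U) = 2*U
j = -8 (j = -3 - (-3 + 2*4) = -3 - (-3 + 8) = -3 - 1*5 = -3 - 5 = -8)
B(M, o) = 2/(-3 - 8*M)
D = -112
D*B(w(-5, 5), y(4)) = -(-224)/(3 + 8*(2*5)) = -(-224)/(3 + 8*10) = -(-224)/(3 + 80) = -(-224)/83 = -112*(-2/83) = 224/83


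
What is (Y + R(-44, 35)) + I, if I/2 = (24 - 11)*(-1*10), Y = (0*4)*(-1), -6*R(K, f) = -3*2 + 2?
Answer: -778/3 ≈ -259.33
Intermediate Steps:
R(K, f) = 2/3 (R(K, f) = -(-3*2 + 2)/6 = -(-6 + 2)/6 = -1/6*(-4) = 2/3)
Y = 0 (Y = 0*(-1) = 0)
I = -260 (I = 2*((24 - 11)*(-1*10)) = 2*(13*(-10)) = 2*(-130) = -260)
(Y + R(-44, 35)) + I = (0 + 2/3) - 260 = 2/3 - 260 = -778/3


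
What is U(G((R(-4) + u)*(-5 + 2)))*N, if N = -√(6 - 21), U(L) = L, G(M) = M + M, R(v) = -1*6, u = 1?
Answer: -30*I*√15 ≈ -116.19*I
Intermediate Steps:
R(v) = -6
G(M) = 2*M
N = -I*√15 (N = -√(-15) = -I*√15 ≈ -3.873*I)
U(G((R(-4) + u)*(-5 + 2)))*N = (2*((-6 + 1)*(-5 + 2)))*(-I*√15) = (2*(-5*(-3)))*(-I*√15) = (2*15)*(-I*√15) = 30*(-I*√15) = -30*I*√15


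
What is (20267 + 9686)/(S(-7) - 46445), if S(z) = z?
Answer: -4279/6636 ≈ -0.64482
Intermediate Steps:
(20267 + 9686)/(S(-7) - 46445) = (20267 + 9686)/(-7 - 46445) = 29953/(-46452) = 29953*(-1/46452) = -4279/6636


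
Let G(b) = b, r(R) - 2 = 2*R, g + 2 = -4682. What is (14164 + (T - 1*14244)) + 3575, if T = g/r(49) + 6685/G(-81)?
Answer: 6815399/2025 ≈ 3365.6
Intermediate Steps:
g = -4684 (g = -2 - 4682 = -4684)
r(R) = 2 + 2*R
T = -261976/2025 (T = -4684/(2 + 2*49) + 6685/(-81) = -4684/(2 + 98) + 6685*(-1/81) = -4684/100 - 6685/81 = -4684*1/100 - 6685/81 = -1171/25 - 6685/81 = -261976/2025 ≈ -129.37)
(14164 + (T - 1*14244)) + 3575 = (14164 + (-261976/2025 - 1*14244)) + 3575 = (14164 + (-261976/2025 - 14244)) + 3575 = (14164 - 29106076/2025) + 3575 = -423976/2025 + 3575 = 6815399/2025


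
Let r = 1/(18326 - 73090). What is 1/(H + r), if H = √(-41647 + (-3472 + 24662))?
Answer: -54764/61352500653073 - 8997287088*I*√2273/61352500653073 ≈ -8.9261e-10 - 0.0069916*I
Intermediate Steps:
H = 3*I*√2273 (H = √(-41647 + 21190) = √(-20457) = 3*I*√2273 ≈ 143.03*I)
r = -1/54764 (r = 1/(-54764) = -1/54764 ≈ -1.8260e-5)
1/(H + r) = 1/(3*I*√2273 - 1/54764) = 1/(-1/54764 + 3*I*√2273)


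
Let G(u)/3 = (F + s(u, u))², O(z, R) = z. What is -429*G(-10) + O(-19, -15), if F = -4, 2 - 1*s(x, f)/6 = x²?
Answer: -451047187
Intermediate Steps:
s(x, f) = 12 - 6*x²
G(u) = 3*(8 - 6*u²)² (G(u) = 3*(-4 + (12 - 6*u²))² = 3*(8 - 6*u²)²)
-429*G(-10) + O(-19, -15) = -5148*(-4 + 3*(-10)²)² - 19 = -5148*(-4 + 3*100)² - 19 = -5148*(-4 + 300)² - 19 = -5148*296² - 19 = -5148*87616 - 19 = -429*1051392 - 19 = -451047168 - 19 = -451047187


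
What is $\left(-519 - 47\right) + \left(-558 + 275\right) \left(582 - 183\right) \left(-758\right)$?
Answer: $85590520$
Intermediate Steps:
$\left(-519 - 47\right) + \left(-558 + 275\right) \left(582 - 183\right) \left(-758\right) = -566 + \left(-283\right) 399 \left(-758\right) = -566 - -85591086 = -566 + 85591086 = 85590520$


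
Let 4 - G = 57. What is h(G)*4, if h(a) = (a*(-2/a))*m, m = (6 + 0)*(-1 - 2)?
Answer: 144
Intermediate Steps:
m = -18 (m = 6*(-3) = -18)
G = -53 (G = 4 - 1*57 = 4 - 57 = -53)
h(a) = 36 (h(a) = (a*(-2/a))*(-18) = -2*(-18) = 36)
h(G)*4 = 36*4 = 144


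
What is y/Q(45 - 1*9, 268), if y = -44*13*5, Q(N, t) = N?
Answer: -715/9 ≈ -79.444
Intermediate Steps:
y = -2860 (y = -572*5 = -2860)
y/Q(45 - 1*9, 268) = -2860/(45 - 1*9) = -2860/(45 - 9) = -2860/36 = -2860*1/36 = -715/9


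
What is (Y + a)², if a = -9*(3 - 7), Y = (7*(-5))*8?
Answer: 59536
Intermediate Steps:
Y = -280 (Y = -35*8 = -280)
a = 36 (a = -9*(-4) = 36)
(Y + a)² = (-280 + 36)² = (-244)² = 59536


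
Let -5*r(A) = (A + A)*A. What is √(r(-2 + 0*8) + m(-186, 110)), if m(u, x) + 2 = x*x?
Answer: √302410/5 ≈ 109.98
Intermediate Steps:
m(u, x) = -2 + x² (m(u, x) = -2 + x*x = -2 + x²)
r(A) = -2*A²/5 (r(A) = -(A + A)*A/5 = -2*A*A/5 = -2*A²/5)
√(r(-2 + 0*8) + m(-186, 110)) = √(-2*(-2 + 0*8)²/5 + (-2 + 110²)) = √(-2*(-2 + 0)²/5 + (-2 + 12100)) = √(-⅖*(-2)² + 12098) = √(-⅖*4 + 12098) = √(-8/5 + 12098) = √(60482/5) = √302410/5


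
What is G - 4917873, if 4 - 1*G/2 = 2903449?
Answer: -10724763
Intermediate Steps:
G = -5806890 (G = 8 - 2*2903449 = 8 - 5806898 = -5806890)
G - 4917873 = -5806890 - 4917873 = -10724763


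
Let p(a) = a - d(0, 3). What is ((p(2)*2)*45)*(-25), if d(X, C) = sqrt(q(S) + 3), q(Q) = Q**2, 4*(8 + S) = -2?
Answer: -4500 + 1125*sqrt(301) ≈ 15018.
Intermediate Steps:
S = -17/2 (S = -8 + (1/4)*(-2) = -8 - 1/2 = -17/2 ≈ -8.5000)
d(X, C) = sqrt(301)/2 (d(X, C) = sqrt((-17/2)**2 + 3) = sqrt(289/4 + 3) = sqrt(301/4) = sqrt(301)/2)
p(a) = a - sqrt(301)/2
((p(2)*2)*45)*(-25) = (((2 - sqrt(301)/2)*2)*45)*(-25) = ((4 - sqrt(301))*45)*(-25) = (180 - 45*sqrt(301))*(-25) = -4500 + 1125*sqrt(301)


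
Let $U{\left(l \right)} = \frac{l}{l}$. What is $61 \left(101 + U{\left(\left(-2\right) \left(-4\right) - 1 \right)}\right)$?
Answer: $6222$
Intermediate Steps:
$U{\left(l \right)} = 1$
$61 \left(101 + U{\left(\left(-2\right) \left(-4\right) - 1 \right)}\right) = 61 \left(101 + 1\right) = 61 \cdot 102 = 6222$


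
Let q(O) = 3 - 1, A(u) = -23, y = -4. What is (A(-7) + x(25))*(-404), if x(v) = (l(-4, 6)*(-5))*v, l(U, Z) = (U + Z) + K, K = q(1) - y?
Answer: 413292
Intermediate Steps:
q(O) = 2
K = 6 (K = 2 - 1*(-4) = 2 + 4 = 6)
l(U, Z) = 6 + U + Z (l(U, Z) = (U + Z) + 6 = 6 + U + Z)
x(v) = -40*v (x(v) = ((6 - 4 + 6)*(-5))*v = (8*(-5))*v = -40*v)
(A(-7) + x(25))*(-404) = (-23 - 40*25)*(-404) = (-23 - 1000)*(-404) = -1023*(-404) = 413292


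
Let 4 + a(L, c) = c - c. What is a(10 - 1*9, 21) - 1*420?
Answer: -424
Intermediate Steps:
a(L, c) = -4 (a(L, c) = -4 + (c - c) = -4 + 0 = -4)
a(10 - 1*9, 21) - 1*420 = -4 - 1*420 = -4 - 420 = -424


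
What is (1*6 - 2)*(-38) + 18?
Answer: -134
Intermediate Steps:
(1*6 - 2)*(-38) + 18 = (6 - 2)*(-38) + 18 = 4*(-38) + 18 = -152 + 18 = -134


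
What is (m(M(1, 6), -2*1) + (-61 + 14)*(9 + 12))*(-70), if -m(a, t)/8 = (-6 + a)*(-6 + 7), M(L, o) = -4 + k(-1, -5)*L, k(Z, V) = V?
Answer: 60690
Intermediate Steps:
M(L, o) = -4 - 5*L
m(a, t) = 48 - 8*a (m(a, t) = -8*(-6 + a)*(-6 + 7) = -8*(-6 + a) = 48 - 8*a)
(m(M(1, 6), -2*1) + (-61 + 14)*(9 + 12))*(-70) = ((48 - 8*(-4 - 5*1)) + (-61 + 14)*(9 + 12))*(-70) = ((48 - 8*(-4 - 5)) - 47*21)*(-70) = ((48 - 8*(-9)) - 987)*(-70) = ((48 + 72) - 987)*(-70) = (120 - 987)*(-70) = -867*(-70) = 60690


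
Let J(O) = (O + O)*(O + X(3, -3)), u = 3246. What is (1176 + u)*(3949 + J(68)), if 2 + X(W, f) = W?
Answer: 58958526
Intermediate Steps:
X(W, f) = -2 + W
J(O) = 2*O*(1 + O) (J(O) = (O + O)*(O + (-2 + 3)) = (2*O)*(O + 1) = (2*O)*(1 + O) = 2*O*(1 + O))
(1176 + u)*(3949 + J(68)) = (1176 + 3246)*(3949 + 2*68*(1 + 68)) = 4422*(3949 + 2*68*69) = 4422*(3949 + 9384) = 4422*13333 = 58958526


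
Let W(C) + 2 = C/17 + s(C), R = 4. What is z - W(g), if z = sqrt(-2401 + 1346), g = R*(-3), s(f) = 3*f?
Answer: 658/17 + I*sqrt(1055) ≈ 38.706 + 32.481*I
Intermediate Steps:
g = -12 (g = 4*(-3) = -12)
z = I*sqrt(1055) (z = sqrt(-1055) = I*sqrt(1055) ≈ 32.481*I)
W(C) = -2 + 52*C/17 (W(C) = -2 + (C/17 + 3*C) = -2 + 52*C/17)
z - W(g) = I*sqrt(1055) - (-2 + (52/17)*(-12)) = I*sqrt(1055) - (-2 - 624/17) = I*sqrt(1055) - 1*(-658/17) = I*sqrt(1055) + 658/17 = 658/17 + I*sqrt(1055)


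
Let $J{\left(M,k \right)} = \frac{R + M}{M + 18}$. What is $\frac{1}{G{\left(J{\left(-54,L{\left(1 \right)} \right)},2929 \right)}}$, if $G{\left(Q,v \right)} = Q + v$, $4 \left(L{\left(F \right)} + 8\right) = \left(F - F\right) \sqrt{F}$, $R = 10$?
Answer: $\frac{9}{26372} \approx 0.00034127$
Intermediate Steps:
$L{\left(F \right)} = -8$ ($L{\left(F \right)} = -8 + \frac{\left(F - F\right) \sqrt{F}}{4} = -8 + \frac{0 \sqrt{F}}{4} = -8 + \frac{1}{4} \cdot 0 = -8 + 0 = -8$)
$J{\left(M,k \right)} = \frac{10 + M}{18 + M}$ ($J{\left(M,k \right)} = \frac{10 + M}{M + 18} = \frac{10 + M}{18 + M}$)
$\frac{1}{G{\left(J{\left(-54,L{\left(1 \right)} \right)},2929 \right)}} = \frac{1}{\frac{10 - 54}{18 - 54} + 2929} = \frac{1}{\frac{1}{-36} \left(-44\right) + 2929} = \frac{1}{\left(- \frac{1}{36}\right) \left(-44\right) + 2929} = \frac{1}{\frac{11}{9} + 2929} = \frac{1}{\frac{26372}{9}} = \frac{9}{26372}$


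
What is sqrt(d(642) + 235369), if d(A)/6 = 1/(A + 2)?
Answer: sqrt(24404000362)/322 ≈ 485.15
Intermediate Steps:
d(A) = 6/(2 + A) (d(A) = 6/(A + 2) = 6/(2 + A))
sqrt(d(642) + 235369) = sqrt(6/(2 + 642) + 235369) = sqrt(6/644 + 235369) = sqrt(6*(1/644) + 235369) = sqrt(3/322 + 235369) = sqrt(75788821/322) = sqrt(24404000362)/322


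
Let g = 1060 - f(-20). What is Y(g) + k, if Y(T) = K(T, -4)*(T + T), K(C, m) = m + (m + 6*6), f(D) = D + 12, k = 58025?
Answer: 117833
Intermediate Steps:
f(D) = 12 + D
g = 1068 (g = 1060 - (12 - 20) = 1060 - 1*(-8) = 1060 + 8 = 1068)
K(C, m) = 36 + 2*m (K(C, m) = m + (m + 36) = m + (36 + m) = 36 + 2*m)
Y(T) = 56*T (Y(T) = (36 + 2*(-4))*(T + T) = (36 - 8)*(2*T) = 28*(2*T) = 56*T)
Y(g) + k = 56*1068 + 58025 = 59808 + 58025 = 117833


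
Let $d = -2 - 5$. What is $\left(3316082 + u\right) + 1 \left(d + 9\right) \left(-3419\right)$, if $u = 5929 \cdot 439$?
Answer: $5912075$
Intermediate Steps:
$d = -7$ ($d = -2 - 5 = -7$)
$u = 2602831$
$\left(3316082 + u\right) + 1 \left(d + 9\right) \left(-3419\right) = \left(3316082 + 2602831\right) + 1 \left(-7 + 9\right) \left(-3419\right) = 5918913 + 1 \cdot 2 \left(-3419\right) = 5918913 + 2 \left(-3419\right) = 5918913 - 6838 = 5912075$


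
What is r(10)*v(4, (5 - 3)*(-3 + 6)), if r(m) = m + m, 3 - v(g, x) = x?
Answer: -60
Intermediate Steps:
v(g, x) = 3 - x
r(m) = 2*m
r(10)*v(4, (5 - 3)*(-3 + 6)) = (2*10)*(3 - (5 - 3)*(-3 + 6)) = 20*(3 - 2*3) = 20*(3 - 1*6) = 20*(3 - 6) = 20*(-3) = -60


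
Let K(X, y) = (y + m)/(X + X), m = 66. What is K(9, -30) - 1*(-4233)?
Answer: 4235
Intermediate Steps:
K(X, y) = (66 + y)/(2*X) (K(X, y) = (y + 66)/(X + X) = (66 + y)/((2*X)) = (66 + y)*(1/(2*X)) = (66 + y)/(2*X))
K(9, -30) - 1*(-4233) = (1/2)*(66 - 30)/9 - 1*(-4233) = (1/2)*(1/9)*36 + 4233 = 2 + 4233 = 4235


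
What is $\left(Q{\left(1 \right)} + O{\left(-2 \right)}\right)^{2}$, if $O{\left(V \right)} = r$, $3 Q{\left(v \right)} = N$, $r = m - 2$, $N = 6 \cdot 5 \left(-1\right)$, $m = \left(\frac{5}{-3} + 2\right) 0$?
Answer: $144$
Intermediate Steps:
$m = 0$ ($m = \left(5 \left(- \frac{1}{3}\right) + 2\right) 0 = \left(- \frac{5}{3} + 2\right) 0 = \frac{1}{3} \cdot 0 = 0$)
$N = -30$ ($N = 30 \left(-1\right) = -30$)
$r = -2$ ($r = 0 - 2 = -2$)
$Q{\left(v \right)} = -10$ ($Q{\left(v \right)} = \frac{1}{3} \left(-30\right) = -10$)
$O{\left(V \right)} = -2$
$\left(Q{\left(1 \right)} + O{\left(-2 \right)}\right)^{2} = \left(-10 - 2\right)^{2} = \left(-12\right)^{2} = 144$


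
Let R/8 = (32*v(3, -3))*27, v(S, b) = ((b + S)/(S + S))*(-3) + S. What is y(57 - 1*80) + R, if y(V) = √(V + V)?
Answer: 20736 + I*√46 ≈ 20736.0 + 6.7823*I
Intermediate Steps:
v(S, b) = S - 3*(S + b)/(2*S) (v(S, b) = ((S + b)/((2*S)))*(-3) + S = ((S + b)*(1/(2*S)))*(-3) + S = ((S + b)/(2*S))*(-3) + S = -3*(S + b)/(2*S) + S = S - 3*(S + b)/(2*S))
y(V) = √2*√V (y(V) = √(2*V) = √2*√V)
R = 20736 (R = 8*((32*(-3/2 + 3 - 3/2*(-3)/3))*27) = 8*((32*(-3/2 + 3 - 3/2*(-3)*⅓))*27) = 8*((32*(-3/2 + 3 + 3/2))*27) = 8*((32*3)*27) = 8*(96*27) = 8*2592 = 20736)
y(57 - 1*80) + R = √2*√(57 - 1*80) + 20736 = √2*√(57 - 80) + 20736 = √2*√(-23) + 20736 = √2*(I*√23) + 20736 = I*√46 + 20736 = 20736 + I*√46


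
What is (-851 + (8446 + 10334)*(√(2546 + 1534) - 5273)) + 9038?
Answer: -99018753 + 75120*√255 ≈ -9.7819e+7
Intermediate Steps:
(-851 + (8446 + 10334)*(√(2546 + 1534) - 5273)) + 9038 = (-851 + 18780*(√4080 - 5273)) + 9038 = (-851 + 18780*(4*√255 - 5273)) + 9038 = (-851 + 18780*(-5273 + 4*√255)) + 9038 = (-851 + (-99026940 + 75120*√255)) + 9038 = (-99027791 + 75120*√255) + 9038 = -99018753 + 75120*√255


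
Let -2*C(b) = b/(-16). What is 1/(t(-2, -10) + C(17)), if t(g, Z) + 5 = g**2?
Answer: -32/15 ≈ -2.1333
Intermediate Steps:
C(b) = b/32 (C(b) = -b/(2*(-16)) = -b*(-1)/(2*16) = -(-1)*b/32 = b/32)
t(g, Z) = -5 + g**2
1/(t(-2, -10) + C(17)) = 1/((-5 + (-2)**2) + (1/32)*17) = 1/((-5 + 4) + 17/32) = 1/(-1 + 17/32) = 1/(-15/32) = -32/15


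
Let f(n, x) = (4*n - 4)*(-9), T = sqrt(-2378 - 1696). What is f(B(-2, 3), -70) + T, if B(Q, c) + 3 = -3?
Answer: 252 + I*sqrt(4074) ≈ 252.0 + 63.828*I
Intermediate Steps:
B(Q, c) = -6 (B(Q, c) = -3 - 3 = -6)
T = I*sqrt(4074) (T = sqrt(-4074) = I*sqrt(4074) ≈ 63.828*I)
f(n, x) = 36 - 36*n (f(n, x) = (-4 + 4*n)*(-9) = 36 - 36*n)
f(B(-2, 3), -70) + T = (36 - 36*(-6)) + I*sqrt(4074) = (36 + 216) + I*sqrt(4074) = 252 + I*sqrt(4074)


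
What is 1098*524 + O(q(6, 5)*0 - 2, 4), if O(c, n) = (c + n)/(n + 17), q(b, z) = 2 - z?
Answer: 12082394/21 ≈ 5.7535e+5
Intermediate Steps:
O(c, n) = (c + n)/(17 + n)
1098*524 + O(q(6, 5)*0 - 2, 4) = 1098*524 + (((2 - 1*5)*0 - 2) + 4)/(17 + 4) = 575352 + (((2 - 5)*0 - 2) + 4)/21 = 575352 + ((-3*0 - 2) + 4)/21 = 575352 + ((0 - 2) + 4)/21 = 575352 + (-2 + 4)/21 = 575352 + (1/21)*2 = 575352 + 2/21 = 12082394/21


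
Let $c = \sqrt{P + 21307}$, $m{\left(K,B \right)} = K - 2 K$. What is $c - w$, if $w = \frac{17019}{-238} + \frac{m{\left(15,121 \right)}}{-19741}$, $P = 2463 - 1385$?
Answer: $\frac{335968509}{4698358} + 11 \sqrt{185} \approx 221.12$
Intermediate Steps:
$P = 1078$
$m{\left(K,B \right)} = - K$ ($m{\left(K,B \right)} = K - 2 K = - K$)
$c = 11 \sqrt{185}$ ($c = \sqrt{1078 + 21307} = \sqrt{22385} = 11 \sqrt{185} \approx 149.62$)
$w = - \frac{335968509}{4698358}$ ($w = \frac{17019}{-238} + \frac{\left(-1\right) 15}{-19741} = 17019 \left(- \frac{1}{238}\right) - - \frac{15}{19741} = - \frac{17019}{238} + \frac{15}{19741} = - \frac{335968509}{4698358} \approx -71.508$)
$c - w = 11 \sqrt{185} - - \frac{335968509}{4698358} = 11 \sqrt{185} + \frac{335968509}{4698358} = \frac{335968509}{4698358} + 11 \sqrt{185}$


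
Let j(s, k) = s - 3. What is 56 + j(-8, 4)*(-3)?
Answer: 89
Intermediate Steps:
j(s, k) = -3 + s
56 + j(-8, 4)*(-3) = 56 + (-3 - 8)*(-3) = 56 - 11*(-3) = 56 + 33 = 89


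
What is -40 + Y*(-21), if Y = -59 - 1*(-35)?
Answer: 464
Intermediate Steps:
Y = -24 (Y = -59 + 35 = -24)
-40 + Y*(-21) = -40 - 24*(-21) = -40 + 504 = 464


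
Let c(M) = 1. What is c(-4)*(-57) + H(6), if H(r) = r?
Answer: -51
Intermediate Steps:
c(-4)*(-57) + H(6) = 1*(-57) + 6 = -57 + 6 = -51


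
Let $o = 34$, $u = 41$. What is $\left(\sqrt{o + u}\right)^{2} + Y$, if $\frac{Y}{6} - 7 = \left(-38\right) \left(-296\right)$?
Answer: $67605$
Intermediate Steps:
$Y = 67530$ ($Y = 42 + 6 \left(\left(-38\right) \left(-296\right)\right) = 42 + 6 \cdot 11248 = 42 + 67488 = 67530$)
$\left(\sqrt{o + u}\right)^{2} + Y = \left(\sqrt{34 + 41}\right)^{2} + 67530 = \left(\sqrt{75}\right)^{2} + 67530 = \left(5 \sqrt{3}\right)^{2} + 67530 = 75 + 67530 = 67605$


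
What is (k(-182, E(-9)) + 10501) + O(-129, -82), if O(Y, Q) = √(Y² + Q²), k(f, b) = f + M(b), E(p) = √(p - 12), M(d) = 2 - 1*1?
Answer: 10320 + √23365 ≈ 10473.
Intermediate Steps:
M(d) = 1 (M(d) = 2 - 1 = 1)
E(p) = √(-12 + p)
k(f, b) = 1 + f (k(f, b) = f + 1 = 1 + f)
O(Y, Q) = √(Q² + Y²)
(k(-182, E(-9)) + 10501) + O(-129, -82) = ((1 - 182) + 10501) + √((-82)² + (-129)²) = (-181 + 10501) + √(6724 + 16641) = 10320 + √23365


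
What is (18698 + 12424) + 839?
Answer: 31961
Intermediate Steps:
(18698 + 12424) + 839 = 31122 + 839 = 31961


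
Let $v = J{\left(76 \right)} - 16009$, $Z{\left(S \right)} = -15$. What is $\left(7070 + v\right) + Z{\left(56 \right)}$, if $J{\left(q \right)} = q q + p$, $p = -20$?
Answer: $-3198$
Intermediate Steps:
$J{\left(q \right)} = -20 + q^{2}$ ($J{\left(q \right)} = q q - 20 = q^{2} - 20 = -20 + q^{2}$)
$v = -10253$ ($v = \left(-20 + 76^{2}\right) - 16009 = \left(-20 + 5776\right) - 16009 = 5756 - 16009 = -10253$)
$\left(7070 + v\right) + Z{\left(56 \right)} = \left(7070 - 10253\right) - 15 = -3183 - 15 = -3198$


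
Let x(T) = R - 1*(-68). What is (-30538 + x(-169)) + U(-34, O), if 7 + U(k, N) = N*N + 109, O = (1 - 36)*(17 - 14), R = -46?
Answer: -19389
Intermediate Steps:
O = -105 (O = -35*3 = -105)
U(k, N) = 102 + N**2 (U(k, N) = -7 + (N*N + 109) = -7 + (N**2 + 109) = -7 + (109 + N**2) = 102 + N**2)
x(T) = 22 (x(T) = -46 - 1*(-68) = -46 + 68 = 22)
(-30538 + x(-169)) + U(-34, O) = (-30538 + 22) + (102 + (-105)**2) = -30516 + (102 + 11025) = -30516 + 11127 = -19389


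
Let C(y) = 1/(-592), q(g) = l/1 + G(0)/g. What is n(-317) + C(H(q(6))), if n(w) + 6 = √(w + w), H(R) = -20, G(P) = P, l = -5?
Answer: -3553/592 + I*√634 ≈ -6.0017 + 25.179*I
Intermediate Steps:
q(g) = -5 (q(g) = -5/1 + 0/g = -5*1 + 0 = -5 + 0 = -5)
C(y) = -1/592
n(w) = -6 + √2*√w (n(w) = -6 + √(w + w) = -6 + √(2*w) = -6 + √2*√w)
n(-317) + C(H(q(6))) = (-6 + √2*√(-317)) - 1/592 = (-6 + √2*(I*√317)) - 1/592 = (-6 + I*√634) - 1/592 = -3553/592 + I*√634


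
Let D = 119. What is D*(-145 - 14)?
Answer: -18921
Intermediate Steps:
D*(-145 - 14) = 119*(-145 - 14) = 119*(-159) = -18921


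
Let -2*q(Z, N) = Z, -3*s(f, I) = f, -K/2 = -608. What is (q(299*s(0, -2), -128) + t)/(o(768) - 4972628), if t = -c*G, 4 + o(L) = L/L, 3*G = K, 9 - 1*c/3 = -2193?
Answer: 2677632/4972631 ≈ 0.53847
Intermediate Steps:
c = 6606 (c = 27 - 3*(-2193) = 27 + 6579 = 6606)
K = 1216 (K = -2*(-608) = 1216)
s(f, I) = -f/3
G = 1216/3 (G = (⅓)*1216 = 1216/3 ≈ 405.33)
o(L) = -3 (o(L) = -4 + L/L = -4 + 1 = -3)
q(Z, N) = -Z/2
t = -2677632 (t = -6606*1216/3 = -1*2677632 = -2677632)
(q(299*s(0, -2), -128) + t)/(o(768) - 4972628) = (-299*(-⅓*0)/2 - 2677632)/(-3 - 4972628) = (-299*0/2 - 2677632)/(-4972631) = (-½*0 - 2677632)*(-1/4972631) = (0 - 2677632)*(-1/4972631) = -2677632*(-1/4972631) = 2677632/4972631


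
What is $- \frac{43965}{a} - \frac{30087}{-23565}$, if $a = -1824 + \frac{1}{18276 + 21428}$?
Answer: $\frac{2887576398111}{113771969245} \approx 25.38$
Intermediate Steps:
$a = - \frac{72420095}{39704}$ ($a = -1824 + \frac{1}{39704} = - \frac{72420095}{39704} \approx -1824.0$)
$- \frac{43965}{a} - \frac{30087}{-23565} = - \frac{43965}{- \frac{72420095}{39704}} - \frac{30087}{-23565} = \left(-43965\right) \left(- \frac{39704}{72420095}\right) - - \frac{10029}{7855} = \frac{349117272}{14484019} + \frac{10029}{7855} = \frac{2887576398111}{113771969245}$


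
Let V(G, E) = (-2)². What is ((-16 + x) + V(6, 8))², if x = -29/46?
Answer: 337561/2116 ≈ 159.53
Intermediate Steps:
V(G, E) = 4
x = -29/46 (x = -29*1/46 = -29/46 ≈ -0.63043)
((-16 + x) + V(6, 8))² = ((-16 - 29/46) + 4)² = (-765/46 + 4)² = (-581/46)² = 337561/2116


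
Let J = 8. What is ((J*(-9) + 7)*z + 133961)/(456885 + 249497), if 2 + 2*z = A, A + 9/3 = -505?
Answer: 75268/353191 ≈ 0.21311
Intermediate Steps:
A = -508 (A = -3 - 505 = -508)
z = -255 (z = -1 + (1/2)*(-508) = -1 - 254 = -255)
((J*(-9) + 7)*z + 133961)/(456885 + 249497) = ((8*(-9) + 7)*(-255) + 133961)/(456885 + 249497) = ((-72 + 7)*(-255) + 133961)/706382 = (-65*(-255) + 133961)*(1/706382) = (16575 + 133961)*(1/706382) = 150536*(1/706382) = 75268/353191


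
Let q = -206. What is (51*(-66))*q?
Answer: 693396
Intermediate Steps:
(51*(-66))*q = (51*(-66))*(-206) = -3366*(-206) = 693396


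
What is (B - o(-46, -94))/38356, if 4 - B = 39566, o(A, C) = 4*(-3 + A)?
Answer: -19683/19178 ≈ -1.0263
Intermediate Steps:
o(A, C) = -12 + 4*A
B = -39562 (B = 4 - 1*39566 = 4 - 39566 = -39562)
(B - o(-46, -94))/38356 = (-39562 - (-12 + 4*(-46)))/38356 = (-39562 - (-12 - 184))*(1/38356) = (-39562 - 1*(-196))*(1/38356) = (-39562 + 196)*(1/38356) = -39366*1/38356 = -19683/19178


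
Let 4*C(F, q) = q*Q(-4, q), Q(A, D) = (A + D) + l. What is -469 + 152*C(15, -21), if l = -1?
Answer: 20279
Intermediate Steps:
Q(A, D) = -1 + A + D (Q(A, D) = (A + D) - 1 = -1 + A + D)
C(F, q) = q*(-5 + q)/4 (C(F, q) = (q*(-1 - 4 + q))/4 = (q*(-5 + q))/4 = q*(-5 + q)/4)
-469 + 152*C(15, -21) = -469 + 152*((1/4)*(-21)*(-5 - 21)) = -469 + 152*((1/4)*(-21)*(-26)) = -469 + 152*(273/2) = -469 + 20748 = 20279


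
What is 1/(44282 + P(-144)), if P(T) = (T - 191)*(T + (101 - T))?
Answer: 1/10447 ≈ 9.5721e-5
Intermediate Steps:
P(T) = -19291 + 101*T (P(T) = (-191 + T)*101 = -19291 + 101*T)
1/(44282 + P(-144)) = 1/(44282 + (-19291 + 101*(-144))) = 1/(44282 + (-19291 - 14544)) = 1/(44282 - 33835) = 1/10447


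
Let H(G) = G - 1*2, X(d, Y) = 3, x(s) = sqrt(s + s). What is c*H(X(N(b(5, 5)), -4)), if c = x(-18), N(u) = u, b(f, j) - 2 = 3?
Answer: 6*I ≈ 6.0*I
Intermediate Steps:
b(f, j) = 5 (b(f, j) = 2 + 3 = 5)
x(s) = sqrt(2)*sqrt(s) (x(s) = sqrt(2*s) = sqrt(2)*sqrt(s))
H(G) = -2 + G (H(G) = G - 2 = -2 + G)
c = 6*I (c = sqrt(2)*sqrt(-18) = sqrt(2)*(3*I*sqrt(2)) = 6*I ≈ 6.0*I)
c*H(X(N(b(5, 5)), -4)) = (6*I)*(-2 + 3) = (6*I)*1 = 6*I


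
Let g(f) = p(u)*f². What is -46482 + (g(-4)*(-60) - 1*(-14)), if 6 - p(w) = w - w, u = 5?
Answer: -52228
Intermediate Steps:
p(w) = 6 (p(w) = 6 - (w - w) = 6 - 1*0 = 6 + 0 = 6)
g(f) = 6*f²
-46482 + (g(-4)*(-60) - 1*(-14)) = -46482 + ((6*(-4)²)*(-60) - 1*(-14)) = -46482 + ((6*16)*(-60) + 14) = -46482 + (96*(-60) + 14) = -46482 + (-5760 + 14) = -46482 - 5746 = -52228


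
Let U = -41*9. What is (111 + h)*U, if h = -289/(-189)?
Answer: -871988/21 ≈ -41523.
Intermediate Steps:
U = -369
h = 289/189 (h = -289*(-1/189) = 289/189 ≈ 1.5291)
(111 + h)*U = (111 + 289/189)*(-369) = (21268/189)*(-369) = -871988/21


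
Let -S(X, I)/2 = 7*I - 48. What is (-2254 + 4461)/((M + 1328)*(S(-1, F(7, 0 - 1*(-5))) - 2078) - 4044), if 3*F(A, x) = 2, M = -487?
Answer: -6621/5036266 ≈ -0.0013147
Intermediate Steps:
F(A, x) = 2/3 (F(A, x) = (1/3)*2 = 2/3)
S(X, I) = 96 - 14*I (S(X, I) = -2*(7*I - 48) = -2*(-48 + 7*I) = 96 - 14*I)
(-2254 + 4461)/((M + 1328)*(S(-1, F(7, 0 - 1*(-5))) - 2078) - 4044) = (-2254 + 4461)/((-487 + 1328)*((96 - 14*2/3) - 2078) - 4044) = 2207/(841*((96 - 28/3) - 2078) - 4044) = 2207/(841*(260/3 - 2078) - 4044) = 2207/(841*(-5974/3) - 4044) = 2207/(-5024134/3 - 4044) = 2207/(-5036266/3) = 2207*(-3/5036266) = -6621/5036266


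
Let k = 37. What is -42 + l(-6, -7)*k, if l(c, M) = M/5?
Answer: -469/5 ≈ -93.800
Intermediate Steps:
l(c, M) = M/5 (l(c, M) = M*(1/5) = M/5)
-42 + l(-6, -7)*k = -42 + ((1/5)*(-7))*37 = -42 - 7/5*37 = -42 - 259/5 = -469/5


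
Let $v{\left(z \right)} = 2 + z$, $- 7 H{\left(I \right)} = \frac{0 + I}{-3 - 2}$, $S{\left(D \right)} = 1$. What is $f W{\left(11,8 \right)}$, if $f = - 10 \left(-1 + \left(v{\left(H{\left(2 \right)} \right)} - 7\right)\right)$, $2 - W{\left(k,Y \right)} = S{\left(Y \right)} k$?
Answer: $- \frac{3744}{7} \approx -534.86$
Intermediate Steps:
$H{\left(I \right)} = \frac{I}{35}$ ($H{\left(I \right)} = - \frac{\left(0 + I\right) \frac{1}{-3 - 2}}{7} = - \frac{I \frac{1}{-5}}{7} = - \frac{I \left(- \frac{1}{5}\right)}{7} = - \frac{\left(- \frac{1}{5}\right) I}{7} = \frac{I}{35}$)
$W{\left(k,Y \right)} = 2 - k$ ($W{\left(k,Y \right)} = 2 - 1 k = 2 - k$)
$f = \frac{416}{7}$ ($f = - 10 \left(-1 + \left(\left(2 + \frac{1}{35} \cdot 2\right) - 7\right)\right) = - 10 \left(-1 + \left(\left(2 + \frac{2}{35}\right) - 7\right)\right) = - 10 \left(-1 + \left(\frac{72}{35} - 7\right)\right) = - 10 \left(-1 - \frac{173}{35}\right) = \left(-10\right) \left(- \frac{208}{35}\right) = \frac{416}{7} \approx 59.429$)
$f W{\left(11,8 \right)} = \frac{416 \left(2 - 11\right)}{7} = \frac{416}{7} \left(-9\right) = - \frac{3744}{7}$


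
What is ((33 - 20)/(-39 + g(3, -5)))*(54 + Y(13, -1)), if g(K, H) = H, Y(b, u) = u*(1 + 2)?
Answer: -663/44 ≈ -15.068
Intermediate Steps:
Y(b, u) = 3*u (Y(b, u) = u*3 = 3*u)
((33 - 20)/(-39 + g(3, -5)))*(54 + Y(13, -1)) = ((33 - 20)/(-39 - 5))*(54 + 3*(-1)) = (13/(-44))*(54 - 3) = (13*(-1/44))*51 = -13/44*51 = -663/44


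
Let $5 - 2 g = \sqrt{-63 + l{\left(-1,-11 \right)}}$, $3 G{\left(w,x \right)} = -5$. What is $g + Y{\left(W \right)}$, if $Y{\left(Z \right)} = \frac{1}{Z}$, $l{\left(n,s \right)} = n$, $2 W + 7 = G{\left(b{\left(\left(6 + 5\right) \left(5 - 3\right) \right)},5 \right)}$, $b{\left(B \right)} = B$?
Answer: $\frac{59}{26} - 4 i \approx 2.2692 - 4.0 i$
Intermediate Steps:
$G{\left(w,x \right)} = - \frac{5}{3}$ ($G{\left(w,x \right)} = \frac{1}{3} \left(-5\right) = - \frac{5}{3}$)
$W = - \frac{13}{3}$ ($W = - \frac{7}{2} + \frac{1}{2} \left(- \frac{5}{3}\right) = - \frac{7}{2} - \frac{5}{6} = - \frac{13}{3} \approx -4.3333$)
$g = \frac{5}{2} - 4 i$ ($g = \frac{5}{2} - \frac{\sqrt{-63 - 1}}{2} = \frac{5}{2} - \frac{\sqrt{-64}}{2} = \frac{5}{2} - \frac{8 i}{2} = \frac{5}{2} - 4 i \approx 2.5 - 4.0 i$)
$g + Y{\left(W \right)} = \left(\frac{5}{2} - 4 i\right) + \frac{1}{- \frac{13}{3}} = \left(\frac{5}{2} - 4 i\right) - \frac{3}{13} = \frac{59}{26} - 4 i$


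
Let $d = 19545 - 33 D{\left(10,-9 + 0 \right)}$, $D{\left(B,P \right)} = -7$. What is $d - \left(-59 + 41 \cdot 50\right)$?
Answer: $17785$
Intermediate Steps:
$d = 19776$ ($d = 19545 - -231 = 19545 + 231 = 19776$)
$d - \left(-59 + 41 \cdot 50\right) = 19776 - \left(-59 + 41 \cdot 50\right) = 19776 - \left(-59 + 2050\right) = 19776 - 1991 = 17785$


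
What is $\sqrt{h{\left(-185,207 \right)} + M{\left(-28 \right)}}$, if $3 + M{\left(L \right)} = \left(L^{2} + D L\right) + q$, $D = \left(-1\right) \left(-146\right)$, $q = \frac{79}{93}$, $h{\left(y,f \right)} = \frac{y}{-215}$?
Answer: $\frac{i \sqrt{52858202145}}{3999} \approx 57.492 i$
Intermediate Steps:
$h{\left(y,f \right)} = - \frac{y}{215}$ ($h{\left(y,f \right)} = y \left(- \frac{1}{215}\right) = - \frac{y}{215}$)
$q = \frac{79}{93}$ ($q = 79 \cdot \frac{1}{93} = \frac{79}{93} \approx 0.84946$)
$D = 146$
$M{\left(L \right)} = - \frac{200}{93} + L^{2} + 146 L$ ($M{\left(L \right)} = -3 + \left(\left(L^{2} + 146 L\right) + \frac{79}{93}\right) = -3 + \left(\frac{79}{93} + L^{2} + 146 L\right) = - \frac{200}{93} + L^{2} + 146 L$)
$\sqrt{h{\left(-185,207 \right)} + M{\left(-28 \right)}} = \sqrt{\left(- \frac{1}{215}\right) \left(-185\right) + \left(- \frac{200}{93} + \left(-28\right)^{2} + 146 \left(-28\right)\right)} = \sqrt{\frac{37}{43} - \frac{307472}{93}} = \sqrt{- \frac{13217855}{3999}} = \frac{i \sqrt{52858202145}}{3999}$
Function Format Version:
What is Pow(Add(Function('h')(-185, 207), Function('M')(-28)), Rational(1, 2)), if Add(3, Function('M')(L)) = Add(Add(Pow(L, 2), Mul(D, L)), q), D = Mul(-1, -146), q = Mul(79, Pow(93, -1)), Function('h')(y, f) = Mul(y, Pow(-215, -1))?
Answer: Mul(Rational(1, 3999), I, Pow(52858202145, Rational(1, 2))) ≈ Mul(57.492, I)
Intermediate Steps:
Function('h')(y, f) = Mul(Rational(-1, 215), y) (Function('h')(y, f) = Mul(y, Rational(-1, 215)) = Mul(Rational(-1, 215), y))
q = Rational(79, 93) (q = Mul(79, Rational(1, 93)) = Rational(79, 93) ≈ 0.84946)
D = 146
Function('M')(L) = Add(Rational(-200, 93), Pow(L, 2), Mul(146, L)) (Function('M')(L) = Add(-3, Add(Add(Pow(L, 2), Mul(146, L)), Rational(79, 93))) = Add(-3, Add(Rational(79, 93), Pow(L, 2), Mul(146, L))) = Add(Rational(-200, 93), Pow(L, 2), Mul(146, L)))
Pow(Add(Function('h')(-185, 207), Function('M')(-28)), Rational(1, 2)) = Pow(Add(Mul(Rational(-1, 215), -185), Add(Rational(-200, 93), Pow(-28, 2), Mul(146, -28))), Rational(1, 2)) = Pow(Add(Rational(37, 43), Add(Rational(-200, 93), 784, -4088)), Rational(1, 2)) = Pow(Add(Rational(37, 43), Rational(-307472, 93)), Rational(1, 2)) = Pow(Rational(-13217855, 3999), Rational(1, 2)) = Mul(Rational(1, 3999), I, Pow(52858202145, Rational(1, 2)))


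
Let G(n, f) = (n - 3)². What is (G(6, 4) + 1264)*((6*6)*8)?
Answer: 366624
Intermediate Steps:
G(n, f) = (-3 + n)²
(G(6, 4) + 1264)*((6*6)*8) = ((-3 + 6)² + 1264)*((6*6)*8) = (3² + 1264)*(36*8) = (9 + 1264)*288 = 1273*288 = 366624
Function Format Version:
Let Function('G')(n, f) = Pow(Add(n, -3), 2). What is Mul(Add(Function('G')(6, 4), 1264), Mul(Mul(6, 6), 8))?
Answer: 366624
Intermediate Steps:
Function('G')(n, f) = Pow(Add(-3, n), 2)
Mul(Add(Function('G')(6, 4), 1264), Mul(Mul(6, 6), 8)) = Mul(Add(Pow(Add(-3, 6), 2), 1264), Mul(Mul(6, 6), 8)) = Mul(Add(Pow(3, 2), 1264), Mul(36, 8)) = Mul(Add(9, 1264), 288) = Mul(1273, 288) = 366624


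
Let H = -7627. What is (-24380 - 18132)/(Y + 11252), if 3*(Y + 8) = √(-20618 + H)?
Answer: -1434014784/379292023 + 42512*I*√28245/379292023 ≈ -3.7808 + 0.018837*I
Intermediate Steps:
Y = -8 + I*√28245/3 (Y = -8 + √(-20618 - 7627)/3 = -8 + √(-28245)/3 = -8 + (I*√28245)/3 = -8 + I*√28245/3 ≈ -8.0 + 56.021*I)
(-24380 - 18132)/(Y + 11252) = (-24380 - 18132)/((-8 + I*√28245/3) + 11252) = -42512/(11244 + I*√28245/3)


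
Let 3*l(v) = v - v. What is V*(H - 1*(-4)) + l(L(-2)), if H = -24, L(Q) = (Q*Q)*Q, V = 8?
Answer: -160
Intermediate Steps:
L(Q) = Q³ (L(Q) = Q²*Q = Q³)
l(v) = 0 (l(v) = (v - v)/3 = (⅓)*0 = 0)
V*(H - 1*(-4)) + l(L(-2)) = 8*(-24 - 1*(-4)) + 0 = 8*(-24 + 4) + 0 = 8*(-20) + 0 = -160 + 0 = -160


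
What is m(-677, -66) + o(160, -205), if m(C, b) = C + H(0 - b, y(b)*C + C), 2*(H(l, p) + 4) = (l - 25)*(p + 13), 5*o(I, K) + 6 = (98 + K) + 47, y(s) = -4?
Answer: 206039/5 ≈ 41208.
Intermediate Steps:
o(I, K) = 139/5 + K/5 (o(I, K) = -6/5 + ((98 + K) + 47)/5 = -6/5 + (145 + K)/5 = -6/5 + (29 + K/5) = 139/5 + K/5)
H(l, p) = -4 + (-25 + l)*(13 + p)/2 (H(l, p) = -4 + ((l - 25)*(p + 13))/2 = -4 + ((-25 + l)*(13 + p))/2 = -4 + (-25 + l)*(13 + p)/2)
m(C, b) = -333/2 - 13*b/2 + 77*C/2 + 3*C*b/2 (m(C, b) = C + (-333/2 - 25*(-4*C + C)/2 + 13*(0 - b)/2 + (0 - b)*(-4*C + C)/2) = C + (-333/2 - (-75)*C/2 + 13*(-b)/2 + (-b)*(-3*C)/2) = C + (-333/2 + 75*C/2 - 13*b/2 + 3*C*b/2) = C + (-333/2 - 13*b/2 + 75*C/2 + 3*C*b/2) = -333/2 - 13*b/2 + 77*C/2 + 3*C*b/2)
m(-677, -66) + o(160, -205) = (-333/2 - 13/2*(-66) + (77/2)*(-677) + (3/2)*(-677)*(-66)) + (139/5 + (1/5)*(-205)) = (-333/2 + 429 - 52129/2 + 67023) + (139/5 - 41) = 41221 - 66/5 = 206039/5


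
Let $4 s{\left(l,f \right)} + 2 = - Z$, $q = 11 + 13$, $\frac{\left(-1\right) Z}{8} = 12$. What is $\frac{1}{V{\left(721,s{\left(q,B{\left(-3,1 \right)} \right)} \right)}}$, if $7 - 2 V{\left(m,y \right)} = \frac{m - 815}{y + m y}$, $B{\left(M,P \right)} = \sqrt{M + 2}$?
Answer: $\frac{722}{2529} \approx 0.28549$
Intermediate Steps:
$B{\left(M,P \right)} = \sqrt{2 + M}$
$Z = -96$ ($Z = \left(-8\right) 12 = -96$)
$q = 24$
$s{\left(l,f \right)} = \frac{47}{2}$ ($s{\left(l,f \right)} = - \frac{1}{2} + \frac{\left(-1\right) \left(-96\right)}{4} = - \frac{1}{2} + \frac{1}{4} \cdot 96 = - \frac{1}{2} + 24 = \frac{47}{2}$)
$V{\left(m,y \right)} = \frac{7}{2} - \frac{-815 + m}{2 \left(y + m y\right)}$ ($V{\left(m,y \right)} = \frac{7}{2} - \frac{\left(m - 815\right) \frac{1}{y + m y}}{2} = \frac{7}{2} - \frac{\left(-815 + m\right) \frac{1}{y + m y}}{2} = \frac{7}{2} - \frac{\frac{1}{y + m y} \left(-815 + m\right)}{2} = \frac{7}{2} - \frac{-815 + m}{2 \left(y + m y\right)}$)
$\frac{1}{V{\left(721,s{\left(q,B{\left(-3,1 \right)} \right)} \right)}} = \frac{1}{\frac{1}{2} \frac{1}{\frac{47}{2}} \frac{1}{1 + 721} \left(815 - 721 + 7 \cdot \frac{47}{2} + 7 \cdot 721 \cdot \frac{47}{2}\right)} = \frac{1}{\frac{1}{2} \cdot \frac{2}{47} \cdot \frac{1}{722} \left(815 - 721 + \frac{329}{2} + \frac{237209}{2}\right)} = \frac{1}{\frac{1}{2} \cdot \frac{2}{47} \cdot \frac{1}{722} \cdot 118863} = \frac{1}{\frac{2529}{722}} = \frac{722}{2529}$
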